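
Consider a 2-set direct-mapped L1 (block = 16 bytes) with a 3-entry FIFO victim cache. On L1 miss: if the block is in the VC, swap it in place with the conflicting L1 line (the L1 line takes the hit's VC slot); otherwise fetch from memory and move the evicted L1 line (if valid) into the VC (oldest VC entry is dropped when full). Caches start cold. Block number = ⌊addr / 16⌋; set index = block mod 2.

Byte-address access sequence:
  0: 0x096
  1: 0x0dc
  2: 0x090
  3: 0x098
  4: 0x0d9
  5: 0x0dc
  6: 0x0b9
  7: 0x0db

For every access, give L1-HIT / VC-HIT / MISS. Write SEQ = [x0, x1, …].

0: 0x96 (blk 9, set 1) → MISS  vc=[]
1: 0xdc (blk 13, set 1) → MISS  vc=[9]
2: 0x90 (blk 9, set 1) → VC-HIT  vc=[13]
3: 0x98 (blk 9, set 1) → L1-HIT  vc=[13]
4: 0xd9 (blk 13, set 1) → VC-HIT  vc=[9]
5: 0xdc (blk 13, set 1) → L1-HIT  vc=[9]
6: 0xb9 (blk 11, set 1) → MISS  vc=[9, 13]
7: 0xdb (blk 13, set 1) → VC-HIT  vc=[9, 11]

SEQ = [MISS, MISS, VC-HIT, L1-HIT, VC-HIT, L1-HIT, MISS, VC-HIT]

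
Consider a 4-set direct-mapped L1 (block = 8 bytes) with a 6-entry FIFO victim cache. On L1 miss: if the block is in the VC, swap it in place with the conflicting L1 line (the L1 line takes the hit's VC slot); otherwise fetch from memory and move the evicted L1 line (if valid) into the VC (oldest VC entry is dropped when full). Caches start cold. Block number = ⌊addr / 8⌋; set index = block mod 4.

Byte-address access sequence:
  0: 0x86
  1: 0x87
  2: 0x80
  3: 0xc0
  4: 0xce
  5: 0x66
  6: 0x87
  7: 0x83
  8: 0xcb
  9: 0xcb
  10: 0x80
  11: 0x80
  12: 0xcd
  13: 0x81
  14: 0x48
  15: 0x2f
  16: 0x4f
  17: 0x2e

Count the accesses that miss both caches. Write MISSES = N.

MISSES = 6

  [0] addr=0x86 blk=16 s=0: MISS | VC []
  [1] addr=0x87 blk=16 s=0: L1-HIT | VC []
  [2] addr=0x80 blk=16 s=0: L1-HIT | VC []
  [3] addr=0xc0 blk=24 s=0: MISS | VC [16]
  [4] addr=0xce blk=25 s=1: MISS | VC [16]
  [5] addr=0x66 blk=12 s=0: MISS | VC [16, 24]
  [6] addr=0x87 blk=16 s=0: VC-HIT | VC [12, 24]
  [7] addr=0x83 blk=16 s=0: L1-HIT | VC [12, 24]
  [8] addr=0xcb blk=25 s=1: L1-HIT | VC [12, 24]
  [9] addr=0xcb blk=25 s=1: L1-HIT | VC [12, 24]
  [10] addr=0x80 blk=16 s=0: L1-HIT | VC [12, 24]
  [11] addr=0x80 blk=16 s=0: L1-HIT | VC [12, 24]
  [12] addr=0xcd blk=25 s=1: L1-HIT | VC [12, 24]
  [13] addr=0x81 blk=16 s=0: L1-HIT | VC [12, 24]
  [14] addr=0x48 blk=9 s=1: MISS | VC [12, 24, 25]
  [15] addr=0x2f blk=5 s=1: MISS | VC [12, 24, 25, 9]
  [16] addr=0x4f blk=9 s=1: VC-HIT | VC [12, 24, 25, 5]
  [17] addr=0x2e blk=5 s=1: VC-HIT | VC [12, 24, 25, 9]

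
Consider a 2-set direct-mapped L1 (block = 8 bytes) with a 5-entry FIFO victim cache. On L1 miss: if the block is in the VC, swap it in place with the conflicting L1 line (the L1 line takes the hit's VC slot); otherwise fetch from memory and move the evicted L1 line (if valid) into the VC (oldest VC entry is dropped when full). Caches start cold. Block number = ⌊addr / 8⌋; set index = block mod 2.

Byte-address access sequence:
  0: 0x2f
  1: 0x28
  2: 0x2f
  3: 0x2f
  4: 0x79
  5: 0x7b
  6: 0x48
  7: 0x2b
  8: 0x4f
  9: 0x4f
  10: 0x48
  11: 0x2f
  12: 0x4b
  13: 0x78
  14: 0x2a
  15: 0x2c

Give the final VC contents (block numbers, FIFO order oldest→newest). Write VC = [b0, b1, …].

0: 0x2f (blk 5, set 1) → MISS  vc=[]
1: 0x28 (blk 5, set 1) → L1-HIT  vc=[]
2: 0x2f (blk 5, set 1) → L1-HIT  vc=[]
3: 0x2f (blk 5, set 1) → L1-HIT  vc=[]
4: 0x79 (blk 15, set 1) → MISS  vc=[5]
5: 0x7b (blk 15, set 1) → L1-HIT  vc=[5]
6: 0x48 (blk 9, set 1) → MISS  vc=[5, 15]
7: 0x2b (blk 5, set 1) → VC-HIT  vc=[9, 15]
8: 0x4f (blk 9, set 1) → VC-HIT  vc=[5, 15]
9: 0x4f (blk 9, set 1) → L1-HIT  vc=[5, 15]
10: 0x48 (blk 9, set 1) → L1-HIT  vc=[5, 15]
11: 0x2f (blk 5, set 1) → VC-HIT  vc=[9, 15]
12: 0x4b (blk 9, set 1) → VC-HIT  vc=[5, 15]
13: 0x78 (blk 15, set 1) → VC-HIT  vc=[5, 9]
14: 0x2a (blk 5, set 1) → VC-HIT  vc=[15, 9]
15: 0x2c (blk 5, set 1) → L1-HIT  vc=[15, 9]

VC = [15, 9]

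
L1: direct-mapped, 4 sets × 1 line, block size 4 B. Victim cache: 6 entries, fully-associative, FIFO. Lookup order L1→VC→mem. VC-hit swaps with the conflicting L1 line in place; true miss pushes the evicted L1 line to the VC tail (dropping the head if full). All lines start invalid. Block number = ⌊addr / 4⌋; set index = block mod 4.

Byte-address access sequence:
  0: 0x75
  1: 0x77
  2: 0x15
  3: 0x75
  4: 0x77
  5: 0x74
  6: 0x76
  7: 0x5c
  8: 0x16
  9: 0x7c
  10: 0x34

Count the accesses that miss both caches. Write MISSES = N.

0: 0x75 (blk 29, set 1) → MISS  vc=[]
1: 0x77 (blk 29, set 1) → L1-HIT  vc=[]
2: 0x15 (blk 5, set 1) → MISS  vc=[29]
3: 0x75 (blk 29, set 1) → VC-HIT  vc=[5]
4: 0x77 (blk 29, set 1) → L1-HIT  vc=[5]
5: 0x74 (blk 29, set 1) → L1-HIT  vc=[5]
6: 0x76 (blk 29, set 1) → L1-HIT  vc=[5]
7: 0x5c (blk 23, set 3) → MISS  vc=[5]
8: 0x16 (blk 5, set 1) → VC-HIT  vc=[29]
9: 0x7c (blk 31, set 3) → MISS  vc=[29, 23]
10: 0x34 (blk 13, set 1) → MISS  vc=[29, 23, 5]

MISSES = 5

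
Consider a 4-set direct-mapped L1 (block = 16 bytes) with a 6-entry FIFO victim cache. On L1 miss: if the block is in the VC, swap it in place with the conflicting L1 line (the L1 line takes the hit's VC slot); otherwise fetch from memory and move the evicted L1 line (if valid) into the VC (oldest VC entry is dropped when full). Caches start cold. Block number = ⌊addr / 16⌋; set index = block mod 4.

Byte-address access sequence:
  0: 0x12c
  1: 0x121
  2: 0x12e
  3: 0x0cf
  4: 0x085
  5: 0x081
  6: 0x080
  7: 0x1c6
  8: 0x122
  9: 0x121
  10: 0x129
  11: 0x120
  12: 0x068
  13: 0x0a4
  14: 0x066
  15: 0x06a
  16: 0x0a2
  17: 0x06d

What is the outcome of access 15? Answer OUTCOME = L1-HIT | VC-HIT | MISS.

  [0] addr=0x12c blk=18 s=2: MISS | VC []
  [1] addr=0x121 blk=18 s=2: L1-HIT | VC []
  [2] addr=0x12e blk=18 s=2: L1-HIT | VC []
  [3] addr=0xcf blk=12 s=0: MISS | VC []
  [4] addr=0x85 blk=8 s=0: MISS | VC [12]
  [5] addr=0x81 blk=8 s=0: L1-HIT | VC [12]
  [6] addr=0x80 blk=8 s=0: L1-HIT | VC [12]
  [7] addr=0x1c6 blk=28 s=0: MISS | VC [12, 8]
  [8] addr=0x122 blk=18 s=2: L1-HIT | VC [12, 8]
  [9] addr=0x121 blk=18 s=2: L1-HIT | VC [12, 8]
  [10] addr=0x129 blk=18 s=2: L1-HIT | VC [12, 8]
  [11] addr=0x120 blk=18 s=2: L1-HIT | VC [12, 8]
  [12] addr=0x68 blk=6 s=2: MISS | VC [12, 8, 18]
  [13] addr=0xa4 blk=10 s=2: MISS | VC [12, 8, 18, 6]
  [14] addr=0x66 blk=6 s=2: VC-HIT | VC [12, 8, 18, 10]
  [15] addr=0x6a blk=6 s=2: L1-HIT | VC [12, 8, 18, 10]
  [16] addr=0xa2 blk=10 s=2: VC-HIT | VC [12, 8, 18, 6]
  [17] addr=0x6d blk=6 s=2: VC-HIT | VC [12, 8, 18, 10]

OUTCOME = L1-HIT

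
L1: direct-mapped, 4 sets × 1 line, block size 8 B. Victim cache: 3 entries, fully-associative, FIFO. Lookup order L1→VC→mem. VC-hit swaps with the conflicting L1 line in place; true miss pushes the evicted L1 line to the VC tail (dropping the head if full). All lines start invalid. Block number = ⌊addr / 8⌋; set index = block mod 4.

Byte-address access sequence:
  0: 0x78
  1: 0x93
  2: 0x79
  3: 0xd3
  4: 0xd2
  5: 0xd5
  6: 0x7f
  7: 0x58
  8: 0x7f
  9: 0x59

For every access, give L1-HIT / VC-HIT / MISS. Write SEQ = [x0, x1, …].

SEQ = [MISS, MISS, L1-HIT, MISS, L1-HIT, L1-HIT, L1-HIT, MISS, VC-HIT, VC-HIT]

  [0] addr=0x78 blk=15 s=3: MISS | VC []
  [1] addr=0x93 blk=18 s=2: MISS | VC []
  [2] addr=0x79 blk=15 s=3: L1-HIT | VC []
  [3] addr=0xd3 blk=26 s=2: MISS | VC [18]
  [4] addr=0xd2 blk=26 s=2: L1-HIT | VC [18]
  [5] addr=0xd5 blk=26 s=2: L1-HIT | VC [18]
  [6] addr=0x7f blk=15 s=3: L1-HIT | VC [18]
  [7] addr=0x58 blk=11 s=3: MISS | VC [18, 15]
  [8] addr=0x7f blk=15 s=3: VC-HIT | VC [18, 11]
  [9] addr=0x59 blk=11 s=3: VC-HIT | VC [18, 15]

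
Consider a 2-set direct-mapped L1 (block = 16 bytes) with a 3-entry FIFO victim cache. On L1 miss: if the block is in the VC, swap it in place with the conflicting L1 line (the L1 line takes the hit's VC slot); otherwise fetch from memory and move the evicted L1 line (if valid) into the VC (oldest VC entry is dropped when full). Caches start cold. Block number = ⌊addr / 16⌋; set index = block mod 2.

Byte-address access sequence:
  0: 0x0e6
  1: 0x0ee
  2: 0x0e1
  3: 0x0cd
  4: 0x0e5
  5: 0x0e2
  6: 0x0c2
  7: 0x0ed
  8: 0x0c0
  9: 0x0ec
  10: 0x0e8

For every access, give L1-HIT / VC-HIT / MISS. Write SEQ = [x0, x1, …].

SEQ = [MISS, L1-HIT, L1-HIT, MISS, VC-HIT, L1-HIT, VC-HIT, VC-HIT, VC-HIT, VC-HIT, L1-HIT]

#0 0xe6→b14/s0 MISS; vc=[]
#1 0xee→b14/s0 L1-HIT; vc=[]
#2 0xe1→b14/s0 L1-HIT; vc=[]
#3 0xcd→b12/s0 MISS; vc=[14]
#4 0xe5→b14/s0 VC-HIT; vc=[12]
#5 0xe2→b14/s0 L1-HIT; vc=[12]
#6 0xc2→b12/s0 VC-HIT; vc=[14]
#7 0xed→b14/s0 VC-HIT; vc=[12]
#8 0xc0→b12/s0 VC-HIT; vc=[14]
#9 0xec→b14/s0 VC-HIT; vc=[12]
#10 0xe8→b14/s0 L1-HIT; vc=[12]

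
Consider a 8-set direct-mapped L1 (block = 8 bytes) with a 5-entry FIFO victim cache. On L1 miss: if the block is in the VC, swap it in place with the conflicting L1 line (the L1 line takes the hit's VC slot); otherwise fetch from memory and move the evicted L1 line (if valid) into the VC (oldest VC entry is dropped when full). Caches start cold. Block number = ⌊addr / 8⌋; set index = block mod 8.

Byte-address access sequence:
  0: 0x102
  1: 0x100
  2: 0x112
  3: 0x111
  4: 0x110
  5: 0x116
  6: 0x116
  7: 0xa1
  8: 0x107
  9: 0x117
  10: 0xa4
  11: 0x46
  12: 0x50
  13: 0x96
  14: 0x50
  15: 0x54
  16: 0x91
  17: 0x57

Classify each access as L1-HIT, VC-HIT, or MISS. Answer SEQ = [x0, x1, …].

SEQ = [MISS, L1-HIT, MISS, L1-HIT, L1-HIT, L1-HIT, L1-HIT, MISS, L1-HIT, L1-HIT, L1-HIT, MISS, MISS, MISS, VC-HIT, L1-HIT, VC-HIT, VC-HIT]

#0 0x102→b32/s0 MISS; vc=[]
#1 0x100→b32/s0 L1-HIT; vc=[]
#2 0x112→b34/s2 MISS; vc=[]
#3 0x111→b34/s2 L1-HIT; vc=[]
#4 0x110→b34/s2 L1-HIT; vc=[]
#5 0x116→b34/s2 L1-HIT; vc=[]
#6 0x116→b34/s2 L1-HIT; vc=[]
#7 0xa1→b20/s4 MISS; vc=[]
#8 0x107→b32/s0 L1-HIT; vc=[]
#9 0x117→b34/s2 L1-HIT; vc=[]
#10 0xa4→b20/s4 L1-HIT; vc=[]
#11 0x46→b8/s0 MISS; vc=[32]
#12 0x50→b10/s2 MISS; vc=[32,34]
#13 0x96→b18/s2 MISS; vc=[32,34,10]
#14 0x50→b10/s2 VC-HIT; vc=[32,34,18]
#15 0x54→b10/s2 L1-HIT; vc=[32,34,18]
#16 0x91→b18/s2 VC-HIT; vc=[32,34,10]
#17 0x57→b10/s2 VC-HIT; vc=[32,34,18]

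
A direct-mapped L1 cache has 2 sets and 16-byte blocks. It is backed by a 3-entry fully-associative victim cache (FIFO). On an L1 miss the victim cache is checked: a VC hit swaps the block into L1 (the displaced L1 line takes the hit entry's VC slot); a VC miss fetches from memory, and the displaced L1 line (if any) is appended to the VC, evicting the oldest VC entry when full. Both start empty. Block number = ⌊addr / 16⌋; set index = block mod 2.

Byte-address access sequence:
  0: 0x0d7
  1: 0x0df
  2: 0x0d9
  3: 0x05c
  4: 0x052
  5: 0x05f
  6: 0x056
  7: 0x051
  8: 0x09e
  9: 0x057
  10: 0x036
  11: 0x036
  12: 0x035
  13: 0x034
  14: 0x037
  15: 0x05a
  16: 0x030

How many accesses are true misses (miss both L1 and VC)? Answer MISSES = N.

  [0] addr=0xd7 blk=13 s=1: MISS | VC []
  [1] addr=0xdf blk=13 s=1: L1-HIT | VC []
  [2] addr=0xd9 blk=13 s=1: L1-HIT | VC []
  [3] addr=0x5c blk=5 s=1: MISS | VC [13]
  [4] addr=0x52 blk=5 s=1: L1-HIT | VC [13]
  [5] addr=0x5f blk=5 s=1: L1-HIT | VC [13]
  [6] addr=0x56 blk=5 s=1: L1-HIT | VC [13]
  [7] addr=0x51 blk=5 s=1: L1-HIT | VC [13]
  [8] addr=0x9e blk=9 s=1: MISS | VC [13, 5]
  [9] addr=0x57 blk=5 s=1: VC-HIT | VC [13, 9]
  [10] addr=0x36 blk=3 s=1: MISS | VC [13, 9, 5]
  [11] addr=0x36 blk=3 s=1: L1-HIT | VC [13, 9, 5]
  [12] addr=0x35 blk=3 s=1: L1-HIT | VC [13, 9, 5]
  [13] addr=0x34 blk=3 s=1: L1-HIT | VC [13, 9, 5]
  [14] addr=0x37 blk=3 s=1: L1-HIT | VC [13, 9, 5]
  [15] addr=0x5a blk=5 s=1: VC-HIT | VC [13, 9, 3]
  [16] addr=0x30 blk=3 s=1: VC-HIT | VC [13, 9, 5]

MISSES = 4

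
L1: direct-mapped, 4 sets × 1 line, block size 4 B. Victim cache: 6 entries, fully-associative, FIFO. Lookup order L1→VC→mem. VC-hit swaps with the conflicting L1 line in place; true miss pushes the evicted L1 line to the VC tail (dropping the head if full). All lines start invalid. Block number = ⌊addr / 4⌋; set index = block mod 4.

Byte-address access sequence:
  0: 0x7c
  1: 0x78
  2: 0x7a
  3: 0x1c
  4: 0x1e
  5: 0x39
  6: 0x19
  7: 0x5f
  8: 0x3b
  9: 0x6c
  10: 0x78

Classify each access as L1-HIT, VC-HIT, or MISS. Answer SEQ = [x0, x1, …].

SEQ = [MISS, MISS, L1-HIT, MISS, L1-HIT, MISS, MISS, MISS, VC-HIT, MISS, VC-HIT]

0: 0x7c (blk 31, set 3) → MISS  vc=[]
1: 0x78 (blk 30, set 2) → MISS  vc=[]
2: 0x7a (blk 30, set 2) → L1-HIT  vc=[]
3: 0x1c (blk 7, set 3) → MISS  vc=[31]
4: 0x1e (blk 7, set 3) → L1-HIT  vc=[31]
5: 0x39 (blk 14, set 2) → MISS  vc=[31, 30]
6: 0x19 (blk 6, set 2) → MISS  vc=[31, 30, 14]
7: 0x5f (blk 23, set 3) → MISS  vc=[31, 30, 14, 7]
8: 0x3b (blk 14, set 2) → VC-HIT  vc=[31, 30, 6, 7]
9: 0x6c (blk 27, set 3) → MISS  vc=[31, 30, 6, 7, 23]
10: 0x78 (blk 30, set 2) → VC-HIT  vc=[31, 14, 6, 7, 23]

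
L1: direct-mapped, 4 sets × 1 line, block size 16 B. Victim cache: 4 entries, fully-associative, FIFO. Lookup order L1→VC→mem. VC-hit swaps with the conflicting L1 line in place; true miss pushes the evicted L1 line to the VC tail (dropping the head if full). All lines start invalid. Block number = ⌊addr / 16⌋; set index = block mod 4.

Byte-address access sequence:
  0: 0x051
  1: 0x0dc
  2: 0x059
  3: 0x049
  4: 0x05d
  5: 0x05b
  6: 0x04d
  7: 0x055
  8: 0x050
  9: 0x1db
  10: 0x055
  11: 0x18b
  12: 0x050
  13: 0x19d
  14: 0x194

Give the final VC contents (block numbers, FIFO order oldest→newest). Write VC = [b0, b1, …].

0: 0x51 (blk 5, set 1) → MISS  vc=[]
1: 0xdc (blk 13, set 1) → MISS  vc=[5]
2: 0x59 (blk 5, set 1) → VC-HIT  vc=[13]
3: 0x49 (blk 4, set 0) → MISS  vc=[13]
4: 0x5d (blk 5, set 1) → L1-HIT  vc=[13]
5: 0x5b (blk 5, set 1) → L1-HIT  vc=[13]
6: 0x4d (blk 4, set 0) → L1-HIT  vc=[13]
7: 0x55 (blk 5, set 1) → L1-HIT  vc=[13]
8: 0x50 (blk 5, set 1) → L1-HIT  vc=[13]
9: 0x1db (blk 29, set 1) → MISS  vc=[13, 5]
10: 0x55 (blk 5, set 1) → VC-HIT  vc=[13, 29]
11: 0x18b (blk 24, set 0) → MISS  vc=[13, 29, 4]
12: 0x50 (blk 5, set 1) → L1-HIT  vc=[13, 29, 4]
13: 0x19d (blk 25, set 1) → MISS  vc=[13, 29, 4, 5]
14: 0x194 (blk 25, set 1) → L1-HIT  vc=[13, 29, 4, 5]

VC = [13, 29, 4, 5]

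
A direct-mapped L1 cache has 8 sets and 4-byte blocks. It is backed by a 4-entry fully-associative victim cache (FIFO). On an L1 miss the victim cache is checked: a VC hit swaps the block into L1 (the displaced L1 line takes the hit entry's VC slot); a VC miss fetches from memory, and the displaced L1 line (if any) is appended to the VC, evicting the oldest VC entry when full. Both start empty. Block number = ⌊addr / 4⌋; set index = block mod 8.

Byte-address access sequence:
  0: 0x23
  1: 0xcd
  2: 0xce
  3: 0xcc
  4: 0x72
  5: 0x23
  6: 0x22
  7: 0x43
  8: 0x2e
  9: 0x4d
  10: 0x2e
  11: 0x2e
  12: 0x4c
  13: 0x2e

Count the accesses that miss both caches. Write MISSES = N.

MISSES = 6

  [0] addr=0x23 blk=8 s=0: MISS | VC []
  [1] addr=0xcd blk=51 s=3: MISS | VC []
  [2] addr=0xce blk=51 s=3: L1-HIT | VC []
  [3] addr=0xcc blk=51 s=3: L1-HIT | VC []
  [4] addr=0x72 blk=28 s=4: MISS | VC []
  [5] addr=0x23 blk=8 s=0: L1-HIT | VC []
  [6] addr=0x22 blk=8 s=0: L1-HIT | VC []
  [7] addr=0x43 blk=16 s=0: MISS | VC [8]
  [8] addr=0x2e blk=11 s=3: MISS | VC [8, 51]
  [9] addr=0x4d blk=19 s=3: MISS | VC [8, 51, 11]
  [10] addr=0x2e blk=11 s=3: VC-HIT | VC [8, 51, 19]
  [11] addr=0x2e blk=11 s=3: L1-HIT | VC [8, 51, 19]
  [12] addr=0x4c blk=19 s=3: VC-HIT | VC [8, 51, 11]
  [13] addr=0x2e blk=11 s=3: VC-HIT | VC [8, 51, 19]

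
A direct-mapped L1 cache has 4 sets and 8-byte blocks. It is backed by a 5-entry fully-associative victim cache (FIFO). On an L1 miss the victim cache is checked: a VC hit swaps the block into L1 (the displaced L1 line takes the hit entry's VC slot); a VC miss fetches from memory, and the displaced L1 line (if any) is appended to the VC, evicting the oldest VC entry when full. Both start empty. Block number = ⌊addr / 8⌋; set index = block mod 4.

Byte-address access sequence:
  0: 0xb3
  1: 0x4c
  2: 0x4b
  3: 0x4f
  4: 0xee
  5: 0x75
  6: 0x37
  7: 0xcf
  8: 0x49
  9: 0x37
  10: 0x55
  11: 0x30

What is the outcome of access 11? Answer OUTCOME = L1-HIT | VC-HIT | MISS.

0: 0xb3 (blk 22, set 2) → MISS  vc=[]
1: 0x4c (blk 9, set 1) → MISS  vc=[]
2: 0x4b (blk 9, set 1) → L1-HIT  vc=[]
3: 0x4f (blk 9, set 1) → L1-HIT  vc=[]
4: 0xee (blk 29, set 1) → MISS  vc=[9]
5: 0x75 (blk 14, set 2) → MISS  vc=[9, 22]
6: 0x37 (blk 6, set 2) → MISS  vc=[9, 22, 14]
7: 0xcf (blk 25, set 1) → MISS  vc=[9, 22, 14, 29]
8: 0x49 (blk 9, set 1) → VC-HIT  vc=[25, 22, 14, 29]
9: 0x37 (blk 6, set 2) → L1-HIT  vc=[25, 22, 14, 29]
10: 0x55 (blk 10, set 2) → MISS  vc=[25, 22, 14, 29, 6]
11: 0x30 (blk 6, set 2) → VC-HIT  vc=[25, 22, 14, 29, 10]

OUTCOME = VC-HIT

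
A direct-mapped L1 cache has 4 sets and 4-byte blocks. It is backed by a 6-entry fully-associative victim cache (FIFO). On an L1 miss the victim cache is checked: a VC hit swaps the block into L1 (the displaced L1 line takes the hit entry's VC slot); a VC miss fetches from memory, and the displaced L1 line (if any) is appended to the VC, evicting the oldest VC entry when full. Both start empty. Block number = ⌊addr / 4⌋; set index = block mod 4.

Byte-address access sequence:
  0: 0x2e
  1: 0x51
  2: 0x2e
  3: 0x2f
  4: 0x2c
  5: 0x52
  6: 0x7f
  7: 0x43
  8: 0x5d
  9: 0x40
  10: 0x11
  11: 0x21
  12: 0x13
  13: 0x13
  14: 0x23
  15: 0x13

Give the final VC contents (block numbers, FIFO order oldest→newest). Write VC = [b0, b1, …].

VC = [11, 20, 31, 16, 8]

#0 0x2e→b11/s3 MISS; vc=[]
#1 0x51→b20/s0 MISS; vc=[]
#2 0x2e→b11/s3 L1-HIT; vc=[]
#3 0x2f→b11/s3 L1-HIT; vc=[]
#4 0x2c→b11/s3 L1-HIT; vc=[]
#5 0x52→b20/s0 L1-HIT; vc=[]
#6 0x7f→b31/s3 MISS; vc=[11]
#7 0x43→b16/s0 MISS; vc=[11,20]
#8 0x5d→b23/s3 MISS; vc=[11,20,31]
#9 0x40→b16/s0 L1-HIT; vc=[11,20,31]
#10 0x11→b4/s0 MISS; vc=[11,20,31,16]
#11 0x21→b8/s0 MISS; vc=[11,20,31,16,4]
#12 0x13→b4/s0 VC-HIT; vc=[11,20,31,16,8]
#13 0x13→b4/s0 L1-HIT; vc=[11,20,31,16,8]
#14 0x23→b8/s0 VC-HIT; vc=[11,20,31,16,4]
#15 0x13→b4/s0 VC-HIT; vc=[11,20,31,16,8]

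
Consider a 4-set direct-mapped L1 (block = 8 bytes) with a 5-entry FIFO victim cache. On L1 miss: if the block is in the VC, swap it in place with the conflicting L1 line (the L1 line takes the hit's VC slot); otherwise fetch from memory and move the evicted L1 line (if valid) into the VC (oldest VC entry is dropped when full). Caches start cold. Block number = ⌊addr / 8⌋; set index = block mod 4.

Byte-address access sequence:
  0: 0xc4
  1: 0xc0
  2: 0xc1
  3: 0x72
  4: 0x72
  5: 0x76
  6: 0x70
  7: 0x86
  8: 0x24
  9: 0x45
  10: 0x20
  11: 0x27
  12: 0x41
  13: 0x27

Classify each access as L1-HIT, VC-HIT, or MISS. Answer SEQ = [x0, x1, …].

0: 0xc4 (blk 24, set 0) → MISS  vc=[]
1: 0xc0 (blk 24, set 0) → L1-HIT  vc=[]
2: 0xc1 (blk 24, set 0) → L1-HIT  vc=[]
3: 0x72 (blk 14, set 2) → MISS  vc=[]
4: 0x72 (blk 14, set 2) → L1-HIT  vc=[]
5: 0x76 (blk 14, set 2) → L1-HIT  vc=[]
6: 0x70 (blk 14, set 2) → L1-HIT  vc=[]
7: 0x86 (blk 16, set 0) → MISS  vc=[24]
8: 0x24 (blk 4, set 0) → MISS  vc=[24, 16]
9: 0x45 (blk 8, set 0) → MISS  vc=[24, 16, 4]
10: 0x20 (blk 4, set 0) → VC-HIT  vc=[24, 16, 8]
11: 0x27 (blk 4, set 0) → L1-HIT  vc=[24, 16, 8]
12: 0x41 (blk 8, set 0) → VC-HIT  vc=[24, 16, 4]
13: 0x27 (blk 4, set 0) → VC-HIT  vc=[24, 16, 8]

SEQ = [MISS, L1-HIT, L1-HIT, MISS, L1-HIT, L1-HIT, L1-HIT, MISS, MISS, MISS, VC-HIT, L1-HIT, VC-HIT, VC-HIT]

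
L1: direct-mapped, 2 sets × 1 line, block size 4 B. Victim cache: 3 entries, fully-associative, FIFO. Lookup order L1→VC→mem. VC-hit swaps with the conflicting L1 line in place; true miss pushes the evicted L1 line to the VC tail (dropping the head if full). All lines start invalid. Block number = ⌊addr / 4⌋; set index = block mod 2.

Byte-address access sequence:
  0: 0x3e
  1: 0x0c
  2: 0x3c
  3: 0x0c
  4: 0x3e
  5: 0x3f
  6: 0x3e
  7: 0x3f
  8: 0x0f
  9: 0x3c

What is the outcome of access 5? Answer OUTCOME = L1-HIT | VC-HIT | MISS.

OUTCOME = L1-HIT

#0 0x3e→b15/s1 MISS; vc=[]
#1 0xc→b3/s1 MISS; vc=[15]
#2 0x3c→b15/s1 VC-HIT; vc=[3]
#3 0xc→b3/s1 VC-HIT; vc=[15]
#4 0x3e→b15/s1 VC-HIT; vc=[3]
#5 0x3f→b15/s1 L1-HIT; vc=[3]
#6 0x3e→b15/s1 L1-HIT; vc=[3]
#7 0x3f→b15/s1 L1-HIT; vc=[3]
#8 0xf→b3/s1 VC-HIT; vc=[15]
#9 0x3c→b15/s1 VC-HIT; vc=[3]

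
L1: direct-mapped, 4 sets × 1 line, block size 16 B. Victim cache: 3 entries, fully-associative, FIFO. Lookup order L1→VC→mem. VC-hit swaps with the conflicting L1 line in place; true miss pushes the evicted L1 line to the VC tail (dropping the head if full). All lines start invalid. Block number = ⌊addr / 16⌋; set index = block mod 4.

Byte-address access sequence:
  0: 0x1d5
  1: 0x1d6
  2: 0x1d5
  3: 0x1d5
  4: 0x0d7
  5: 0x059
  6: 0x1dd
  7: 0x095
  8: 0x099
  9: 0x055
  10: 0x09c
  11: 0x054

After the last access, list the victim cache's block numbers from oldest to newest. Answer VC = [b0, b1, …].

VC = [9, 13, 29]

#0 0x1d5→b29/s1 MISS; vc=[]
#1 0x1d6→b29/s1 L1-HIT; vc=[]
#2 0x1d5→b29/s1 L1-HIT; vc=[]
#3 0x1d5→b29/s1 L1-HIT; vc=[]
#4 0xd7→b13/s1 MISS; vc=[29]
#5 0x59→b5/s1 MISS; vc=[29,13]
#6 0x1dd→b29/s1 VC-HIT; vc=[5,13]
#7 0x95→b9/s1 MISS; vc=[5,13,29]
#8 0x99→b9/s1 L1-HIT; vc=[5,13,29]
#9 0x55→b5/s1 VC-HIT; vc=[9,13,29]
#10 0x9c→b9/s1 VC-HIT; vc=[5,13,29]
#11 0x54→b5/s1 VC-HIT; vc=[9,13,29]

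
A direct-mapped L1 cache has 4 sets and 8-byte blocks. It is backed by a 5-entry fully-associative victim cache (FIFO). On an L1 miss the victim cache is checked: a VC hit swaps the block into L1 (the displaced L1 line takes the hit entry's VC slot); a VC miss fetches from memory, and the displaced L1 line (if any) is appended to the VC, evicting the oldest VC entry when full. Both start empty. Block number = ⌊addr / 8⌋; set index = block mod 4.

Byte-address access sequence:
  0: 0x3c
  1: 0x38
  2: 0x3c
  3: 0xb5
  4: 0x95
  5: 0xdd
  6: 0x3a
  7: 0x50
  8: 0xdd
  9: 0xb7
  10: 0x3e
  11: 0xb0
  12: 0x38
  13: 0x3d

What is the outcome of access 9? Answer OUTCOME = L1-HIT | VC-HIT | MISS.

0: 0x3c (blk 7, set 3) → MISS  vc=[]
1: 0x38 (blk 7, set 3) → L1-HIT  vc=[]
2: 0x3c (blk 7, set 3) → L1-HIT  vc=[]
3: 0xb5 (blk 22, set 2) → MISS  vc=[]
4: 0x95 (blk 18, set 2) → MISS  vc=[22]
5: 0xdd (blk 27, set 3) → MISS  vc=[22, 7]
6: 0x3a (blk 7, set 3) → VC-HIT  vc=[22, 27]
7: 0x50 (blk 10, set 2) → MISS  vc=[22, 27, 18]
8: 0xdd (blk 27, set 3) → VC-HIT  vc=[22, 7, 18]
9: 0xb7 (blk 22, set 2) → VC-HIT  vc=[10, 7, 18]
10: 0x3e (blk 7, set 3) → VC-HIT  vc=[10, 27, 18]
11: 0xb0 (blk 22, set 2) → L1-HIT  vc=[10, 27, 18]
12: 0x38 (blk 7, set 3) → L1-HIT  vc=[10, 27, 18]
13: 0x3d (blk 7, set 3) → L1-HIT  vc=[10, 27, 18]

OUTCOME = VC-HIT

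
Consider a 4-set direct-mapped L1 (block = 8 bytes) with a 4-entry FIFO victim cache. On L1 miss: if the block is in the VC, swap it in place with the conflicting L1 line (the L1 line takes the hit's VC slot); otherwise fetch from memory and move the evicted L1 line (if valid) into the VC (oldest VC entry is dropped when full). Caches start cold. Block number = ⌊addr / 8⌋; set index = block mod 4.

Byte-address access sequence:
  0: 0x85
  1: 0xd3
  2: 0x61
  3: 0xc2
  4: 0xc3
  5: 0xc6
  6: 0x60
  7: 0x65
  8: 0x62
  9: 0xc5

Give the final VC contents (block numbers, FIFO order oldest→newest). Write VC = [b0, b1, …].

VC = [16, 12]

#0 0x85→b16/s0 MISS; vc=[]
#1 0xd3→b26/s2 MISS; vc=[]
#2 0x61→b12/s0 MISS; vc=[16]
#3 0xc2→b24/s0 MISS; vc=[16,12]
#4 0xc3→b24/s0 L1-HIT; vc=[16,12]
#5 0xc6→b24/s0 L1-HIT; vc=[16,12]
#6 0x60→b12/s0 VC-HIT; vc=[16,24]
#7 0x65→b12/s0 L1-HIT; vc=[16,24]
#8 0x62→b12/s0 L1-HIT; vc=[16,24]
#9 0xc5→b24/s0 VC-HIT; vc=[16,12]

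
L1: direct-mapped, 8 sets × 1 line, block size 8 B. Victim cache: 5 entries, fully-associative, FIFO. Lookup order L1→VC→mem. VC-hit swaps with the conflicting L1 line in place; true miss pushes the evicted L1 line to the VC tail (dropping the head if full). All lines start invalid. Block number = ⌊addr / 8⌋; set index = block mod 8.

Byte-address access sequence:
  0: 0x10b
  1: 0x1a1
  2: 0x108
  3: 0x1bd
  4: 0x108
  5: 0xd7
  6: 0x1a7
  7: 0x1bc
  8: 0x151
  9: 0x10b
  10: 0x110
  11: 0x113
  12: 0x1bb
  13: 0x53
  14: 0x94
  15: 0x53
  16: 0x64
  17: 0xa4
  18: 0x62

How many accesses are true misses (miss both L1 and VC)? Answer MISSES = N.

MISSES = 10

  [0] addr=0x10b blk=33 s=1: MISS | VC []
  [1] addr=0x1a1 blk=52 s=4: MISS | VC []
  [2] addr=0x108 blk=33 s=1: L1-HIT | VC []
  [3] addr=0x1bd blk=55 s=7: MISS | VC []
  [4] addr=0x108 blk=33 s=1: L1-HIT | VC []
  [5] addr=0xd7 blk=26 s=2: MISS | VC []
  [6] addr=0x1a7 blk=52 s=4: L1-HIT | VC []
  [7] addr=0x1bc blk=55 s=7: L1-HIT | VC []
  [8] addr=0x151 blk=42 s=2: MISS | VC [26]
  [9] addr=0x10b blk=33 s=1: L1-HIT | VC [26]
  [10] addr=0x110 blk=34 s=2: MISS | VC [26, 42]
  [11] addr=0x113 blk=34 s=2: L1-HIT | VC [26, 42]
  [12] addr=0x1bb blk=55 s=7: L1-HIT | VC [26, 42]
  [13] addr=0x53 blk=10 s=2: MISS | VC [26, 42, 34]
  [14] addr=0x94 blk=18 s=2: MISS | VC [26, 42, 34, 10]
  [15] addr=0x53 blk=10 s=2: VC-HIT | VC [26, 42, 34, 18]
  [16] addr=0x64 blk=12 s=4: MISS | VC [26, 42, 34, 18, 52]
  [17] addr=0xa4 blk=20 s=4: MISS | VC [42, 34, 18, 52, 12]
  [18] addr=0x62 blk=12 s=4: VC-HIT | VC [42, 34, 18, 52, 20]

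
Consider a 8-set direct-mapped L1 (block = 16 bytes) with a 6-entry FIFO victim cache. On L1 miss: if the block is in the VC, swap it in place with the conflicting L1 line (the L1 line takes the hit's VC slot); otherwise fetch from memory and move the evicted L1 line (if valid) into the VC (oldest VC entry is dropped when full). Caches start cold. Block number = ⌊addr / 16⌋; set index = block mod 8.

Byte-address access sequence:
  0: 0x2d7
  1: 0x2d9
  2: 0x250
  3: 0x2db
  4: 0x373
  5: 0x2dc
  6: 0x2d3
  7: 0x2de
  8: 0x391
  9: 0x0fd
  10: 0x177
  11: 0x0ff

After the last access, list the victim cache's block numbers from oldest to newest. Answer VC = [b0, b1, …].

VC = [37, 55, 23]

0: 0x2d7 (blk 45, set 5) → MISS  vc=[]
1: 0x2d9 (blk 45, set 5) → L1-HIT  vc=[]
2: 0x250 (blk 37, set 5) → MISS  vc=[45]
3: 0x2db (blk 45, set 5) → VC-HIT  vc=[37]
4: 0x373 (blk 55, set 7) → MISS  vc=[37]
5: 0x2dc (blk 45, set 5) → L1-HIT  vc=[37]
6: 0x2d3 (blk 45, set 5) → L1-HIT  vc=[37]
7: 0x2de (blk 45, set 5) → L1-HIT  vc=[37]
8: 0x391 (blk 57, set 1) → MISS  vc=[37]
9: 0xfd (blk 15, set 7) → MISS  vc=[37, 55]
10: 0x177 (blk 23, set 7) → MISS  vc=[37, 55, 15]
11: 0xff (blk 15, set 7) → VC-HIT  vc=[37, 55, 23]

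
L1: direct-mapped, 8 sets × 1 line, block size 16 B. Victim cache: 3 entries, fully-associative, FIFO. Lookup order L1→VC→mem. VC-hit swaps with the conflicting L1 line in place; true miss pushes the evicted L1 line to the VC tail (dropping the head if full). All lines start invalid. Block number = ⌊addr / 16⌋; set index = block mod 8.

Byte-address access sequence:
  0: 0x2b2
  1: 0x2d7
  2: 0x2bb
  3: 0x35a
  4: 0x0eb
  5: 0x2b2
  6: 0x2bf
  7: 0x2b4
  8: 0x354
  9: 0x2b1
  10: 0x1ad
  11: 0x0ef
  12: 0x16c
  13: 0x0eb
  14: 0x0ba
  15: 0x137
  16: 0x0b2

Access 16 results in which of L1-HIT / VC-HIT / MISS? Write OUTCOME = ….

#0 0x2b2→b43/s3 MISS; vc=[]
#1 0x2d7→b45/s5 MISS; vc=[]
#2 0x2bb→b43/s3 L1-HIT; vc=[]
#3 0x35a→b53/s5 MISS; vc=[45]
#4 0xeb→b14/s6 MISS; vc=[45]
#5 0x2b2→b43/s3 L1-HIT; vc=[45]
#6 0x2bf→b43/s3 L1-HIT; vc=[45]
#7 0x2b4→b43/s3 L1-HIT; vc=[45]
#8 0x354→b53/s5 L1-HIT; vc=[45]
#9 0x2b1→b43/s3 L1-HIT; vc=[45]
#10 0x1ad→b26/s2 MISS; vc=[45]
#11 0xef→b14/s6 L1-HIT; vc=[45]
#12 0x16c→b22/s6 MISS; vc=[45,14]
#13 0xeb→b14/s6 VC-HIT; vc=[45,22]
#14 0xba→b11/s3 MISS; vc=[45,22,43]
#15 0x137→b19/s3 MISS; vc=[22,43,11]
#16 0xb2→b11/s3 VC-HIT; vc=[22,43,19]

OUTCOME = VC-HIT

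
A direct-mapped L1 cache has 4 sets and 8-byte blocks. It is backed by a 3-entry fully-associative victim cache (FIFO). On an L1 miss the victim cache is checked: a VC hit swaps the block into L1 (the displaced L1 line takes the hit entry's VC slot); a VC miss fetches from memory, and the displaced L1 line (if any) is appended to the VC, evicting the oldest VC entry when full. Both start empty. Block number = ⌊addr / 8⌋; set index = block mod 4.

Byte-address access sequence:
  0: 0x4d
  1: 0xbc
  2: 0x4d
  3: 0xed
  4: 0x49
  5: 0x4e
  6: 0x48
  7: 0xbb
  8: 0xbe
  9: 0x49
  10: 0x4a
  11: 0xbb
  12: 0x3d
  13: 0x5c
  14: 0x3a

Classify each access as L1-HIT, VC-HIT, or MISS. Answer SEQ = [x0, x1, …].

SEQ = [MISS, MISS, L1-HIT, MISS, VC-HIT, L1-HIT, L1-HIT, L1-HIT, L1-HIT, L1-HIT, L1-HIT, L1-HIT, MISS, MISS, VC-HIT]

  [0] addr=0x4d blk=9 s=1: MISS | VC []
  [1] addr=0xbc blk=23 s=3: MISS | VC []
  [2] addr=0x4d blk=9 s=1: L1-HIT | VC []
  [3] addr=0xed blk=29 s=1: MISS | VC [9]
  [4] addr=0x49 blk=9 s=1: VC-HIT | VC [29]
  [5] addr=0x4e blk=9 s=1: L1-HIT | VC [29]
  [6] addr=0x48 blk=9 s=1: L1-HIT | VC [29]
  [7] addr=0xbb blk=23 s=3: L1-HIT | VC [29]
  [8] addr=0xbe blk=23 s=3: L1-HIT | VC [29]
  [9] addr=0x49 blk=9 s=1: L1-HIT | VC [29]
  [10] addr=0x4a blk=9 s=1: L1-HIT | VC [29]
  [11] addr=0xbb blk=23 s=3: L1-HIT | VC [29]
  [12] addr=0x3d blk=7 s=3: MISS | VC [29, 23]
  [13] addr=0x5c blk=11 s=3: MISS | VC [29, 23, 7]
  [14] addr=0x3a blk=7 s=3: VC-HIT | VC [29, 23, 11]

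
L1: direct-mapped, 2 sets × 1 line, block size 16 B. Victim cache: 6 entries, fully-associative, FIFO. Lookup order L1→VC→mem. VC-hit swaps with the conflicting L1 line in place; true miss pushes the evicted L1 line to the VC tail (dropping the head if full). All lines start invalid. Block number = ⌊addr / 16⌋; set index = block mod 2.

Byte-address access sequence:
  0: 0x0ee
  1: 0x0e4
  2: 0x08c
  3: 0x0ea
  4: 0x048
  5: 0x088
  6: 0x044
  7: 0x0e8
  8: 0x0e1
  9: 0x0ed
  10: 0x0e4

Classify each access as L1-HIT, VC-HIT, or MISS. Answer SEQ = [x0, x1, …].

  [0] addr=0xee blk=14 s=0: MISS | VC []
  [1] addr=0xe4 blk=14 s=0: L1-HIT | VC []
  [2] addr=0x8c blk=8 s=0: MISS | VC [14]
  [3] addr=0xea blk=14 s=0: VC-HIT | VC [8]
  [4] addr=0x48 blk=4 s=0: MISS | VC [8, 14]
  [5] addr=0x88 blk=8 s=0: VC-HIT | VC [4, 14]
  [6] addr=0x44 blk=4 s=0: VC-HIT | VC [8, 14]
  [7] addr=0xe8 blk=14 s=0: VC-HIT | VC [8, 4]
  [8] addr=0xe1 blk=14 s=0: L1-HIT | VC [8, 4]
  [9] addr=0xed blk=14 s=0: L1-HIT | VC [8, 4]
  [10] addr=0xe4 blk=14 s=0: L1-HIT | VC [8, 4]

SEQ = [MISS, L1-HIT, MISS, VC-HIT, MISS, VC-HIT, VC-HIT, VC-HIT, L1-HIT, L1-HIT, L1-HIT]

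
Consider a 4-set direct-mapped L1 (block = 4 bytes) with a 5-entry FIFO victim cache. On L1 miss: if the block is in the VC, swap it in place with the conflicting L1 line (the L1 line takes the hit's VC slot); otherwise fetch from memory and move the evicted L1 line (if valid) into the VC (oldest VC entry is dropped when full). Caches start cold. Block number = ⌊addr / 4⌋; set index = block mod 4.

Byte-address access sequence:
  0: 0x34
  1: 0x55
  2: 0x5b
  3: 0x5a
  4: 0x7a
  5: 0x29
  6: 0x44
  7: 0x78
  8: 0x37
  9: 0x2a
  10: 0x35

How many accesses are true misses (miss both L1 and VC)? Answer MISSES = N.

0: 0x34 (blk 13, set 1) → MISS  vc=[]
1: 0x55 (blk 21, set 1) → MISS  vc=[13]
2: 0x5b (blk 22, set 2) → MISS  vc=[13]
3: 0x5a (blk 22, set 2) → L1-HIT  vc=[13]
4: 0x7a (blk 30, set 2) → MISS  vc=[13, 22]
5: 0x29 (blk 10, set 2) → MISS  vc=[13, 22, 30]
6: 0x44 (blk 17, set 1) → MISS  vc=[13, 22, 30, 21]
7: 0x78 (blk 30, set 2) → VC-HIT  vc=[13, 22, 10, 21]
8: 0x37 (blk 13, set 1) → VC-HIT  vc=[17, 22, 10, 21]
9: 0x2a (blk 10, set 2) → VC-HIT  vc=[17, 22, 30, 21]
10: 0x35 (blk 13, set 1) → L1-HIT  vc=[17, 22, 30, 21]

MISSES = 6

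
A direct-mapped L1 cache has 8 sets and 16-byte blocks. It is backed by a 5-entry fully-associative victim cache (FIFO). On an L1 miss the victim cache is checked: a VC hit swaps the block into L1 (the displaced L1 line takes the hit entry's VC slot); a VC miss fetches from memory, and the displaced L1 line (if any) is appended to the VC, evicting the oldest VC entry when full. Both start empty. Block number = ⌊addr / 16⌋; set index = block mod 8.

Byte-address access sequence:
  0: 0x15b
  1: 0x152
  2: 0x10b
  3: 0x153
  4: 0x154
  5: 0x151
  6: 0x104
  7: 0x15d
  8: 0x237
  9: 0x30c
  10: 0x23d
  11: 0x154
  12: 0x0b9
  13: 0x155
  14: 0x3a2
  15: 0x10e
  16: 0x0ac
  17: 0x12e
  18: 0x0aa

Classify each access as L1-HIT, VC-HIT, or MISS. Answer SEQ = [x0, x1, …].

SEQ = [MISS, L1-HIT, MISS, L1-HIT, L1-HIT, L1-HIT, L1-HIT, L1-HIT, MISS, MISS, L1-HIT, L1-HIT, MISS, L1-HIT, MISS, VC-HIT, MISS, MISS, VC-HIT]

#0 0x15b→b21/s5 MISS; vc=[]
#1 0x152→b21/s5 L1-HIT; vc=[]
#2 0x10b→b16/s0 MISS; vc=[]
#3 0x153→b21/s5 L1-HIT; vc=[]
#4 0x154→b21/s5 L1-HIT; vc=[]
#5 0x151→b21/s5 L1-HIT; vc=[]
#6 0x104→b16/s0 L1-HIT; vc=[]
#7 0x15d→b21/s5 L1-HIT; vc=[]
#8 0x237→b35/s3 MISS; vc=[]
#9 0x30c→b48/s0 MISS; vc=[16]
#10 0x23d→b35/s3 L1-HIT; vc=[16]
#11 0x154→b21/s5 L1-HIT; vc=[16]
#12 0xb9→b11/s3 MISS; vc=[16,35]
#13 0x155→b21/s5 L1-HIT; vc=[16,35]
#14 0x3a2→b58/s2 MISS; vc=[16,35]
#15 0x10e→b16/s0 VC-HIT; vc=[48,35]
#16 0xac→b10/s2 MISS; vc=[48,35,58]
#17 0x12e→b18/s2 MISS; vc=[48,35,58,10]
#18 0xaa→b10/s2 VC-HIT; vc=[48,35,58,18]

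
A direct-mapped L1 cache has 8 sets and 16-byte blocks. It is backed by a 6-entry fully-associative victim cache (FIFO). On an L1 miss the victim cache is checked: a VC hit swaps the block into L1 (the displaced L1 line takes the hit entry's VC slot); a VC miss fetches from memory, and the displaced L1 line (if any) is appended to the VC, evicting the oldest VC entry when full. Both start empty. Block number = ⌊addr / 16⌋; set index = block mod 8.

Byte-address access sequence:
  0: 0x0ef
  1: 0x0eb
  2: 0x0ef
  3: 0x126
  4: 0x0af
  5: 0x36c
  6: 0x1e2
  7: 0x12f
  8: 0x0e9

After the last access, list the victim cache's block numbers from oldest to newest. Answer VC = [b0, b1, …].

VC = [10, 30, 54]

  [0] addr=0xef blk=14 s=6: MISS | VC []
  [1] addr=0xeb blk=14 s=6: L1-HIT | VC []
  [2] addr=0xef blk=14 s=6: L1-HIT | VC []
  [3] addr=0x126 blk=18 s=2: MISS | VC []
  [4] addr=0xaf blk=10 s=2: MISS | VC [18]
  [5] addr=0x36c blk=54 s=6: MISS | VC [18, 14]
  [6] addr=0x1e2 blk=30 s=6: MISS | VC [18, 14, 54]
  [7] addr=0x12f blk=18 s=2: VC-HIT | VC [10, 14, 54]
  [8] addr=0xe9 blk=14 s=6: VC-HIT | VC [10, 30, 54]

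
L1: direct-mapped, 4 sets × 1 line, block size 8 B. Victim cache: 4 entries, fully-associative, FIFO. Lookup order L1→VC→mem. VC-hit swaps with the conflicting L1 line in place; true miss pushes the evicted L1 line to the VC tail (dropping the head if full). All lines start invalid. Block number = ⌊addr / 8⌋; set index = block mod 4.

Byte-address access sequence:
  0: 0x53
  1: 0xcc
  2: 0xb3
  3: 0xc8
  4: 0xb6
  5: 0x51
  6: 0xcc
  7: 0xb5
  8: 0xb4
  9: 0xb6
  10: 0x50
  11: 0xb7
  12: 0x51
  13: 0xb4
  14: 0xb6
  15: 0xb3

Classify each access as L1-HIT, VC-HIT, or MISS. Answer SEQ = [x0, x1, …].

#0 0x53→b10/s2 MISS; vc=[]
#1 0xcc→b25/s1 MISS; vc=[]
#2 0xb3→b22/s2 MISS; vc=[10]
#3 0xc8→b25/s1 L1-HIT; vc=[10]
#4 0xb6→b22/s2 L1-HIT; vc=[10]
#5 0x51→b10/s2 VC-HIT; vc=[22]
#6 0xcc→b25/s1 L1-HIT; vc=[22]
#7 0xb5→b22/s2 VC-HIT; vc=[10]
#8 0xb4→b22/s2 L1-HIT; vc=[10]
#9 0xb6→b22/s2 L1-HIT; vc=[10]
#10 0x50→b10/s2 VC-HIT; vc=[22]
#11 0xb7→b22/s2 VC-HIT; vc=[10]
#12 0x51→b10/s2 VC-HIT; vc=[22]
#13 0xb4→b22/s2 VC-HIT; vc=[10]
#14 0xb6→b22/s2 L1-HIT; vc=[10]
#15 0xb3→b22/s2 L1-HIT; vc=[10]

SEQ = [MISS, MISS, MISS, L1-HIT, L1-HIT, VC-HIT, L1-HIT, VC-HIT, L1-HIT, L1-HIT, VC-HIT, VC-HIT, VC-HIT, VC-HIT, L1-HIT, L1-HIT]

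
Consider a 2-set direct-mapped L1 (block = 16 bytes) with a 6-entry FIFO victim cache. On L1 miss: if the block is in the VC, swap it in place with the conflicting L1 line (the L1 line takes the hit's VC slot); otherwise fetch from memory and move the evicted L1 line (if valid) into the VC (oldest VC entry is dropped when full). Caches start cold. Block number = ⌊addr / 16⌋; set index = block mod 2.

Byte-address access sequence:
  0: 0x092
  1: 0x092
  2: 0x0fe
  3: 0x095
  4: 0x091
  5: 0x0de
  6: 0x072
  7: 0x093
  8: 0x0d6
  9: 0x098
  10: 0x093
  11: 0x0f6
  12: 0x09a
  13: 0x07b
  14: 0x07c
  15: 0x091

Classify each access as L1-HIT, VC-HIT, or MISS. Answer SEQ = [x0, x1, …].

#0 0x92→b9/s1 MISS; vc=[]
#1 0x92→b9/s1 L1-HIT; vc=[]
#2 0xfe→b15/s1 MISS; vc=[9]
#3 0x95→b9/s1 VC-HIT; vc=[15]
#4 0x91→b9/s1 L1-HIT; vc=[15]
#5 0xde→b13/s1 MISS; vc=[15,9]
#6 0x72→b7/s1 MISS; vc=[15,9,13]
#7 0x93→b9/s1 VC-HIT; vc=[15,7,13]
#8 0xd6→b13/s1 VC-HIT; vc=[15,7,9]
#9 0x98→b9/s1 VC-HIT; vc=[15,7,13]
#10 0x93→b9/s1 L1-HIT; vc=[15,7,13]
#11 0xf6→b15/s1 VC-HIT; vc=[9,7,13]
#12 0x9a→b9/s1 VC-HIT; vc=[15,7,13]
#13 0x7b→b7/s1 VC-HIT; vc=[15,9,13]
#14 0x7c→b7/s1 L1-HIT; vc=[15,9,13]
#15 0x91→b9/s1 VC-HIT; vc=[15,7,13]

SEQ = [MISS, L1-HIT, MISS, VC-HIT, L1-HIT, MISS, MISS, VC-HIT, VC-HIT, VC-HIT, L1-HIT, VC-HIT, VC-HIT, VC-HIT, L1-HIT, VC-HIT]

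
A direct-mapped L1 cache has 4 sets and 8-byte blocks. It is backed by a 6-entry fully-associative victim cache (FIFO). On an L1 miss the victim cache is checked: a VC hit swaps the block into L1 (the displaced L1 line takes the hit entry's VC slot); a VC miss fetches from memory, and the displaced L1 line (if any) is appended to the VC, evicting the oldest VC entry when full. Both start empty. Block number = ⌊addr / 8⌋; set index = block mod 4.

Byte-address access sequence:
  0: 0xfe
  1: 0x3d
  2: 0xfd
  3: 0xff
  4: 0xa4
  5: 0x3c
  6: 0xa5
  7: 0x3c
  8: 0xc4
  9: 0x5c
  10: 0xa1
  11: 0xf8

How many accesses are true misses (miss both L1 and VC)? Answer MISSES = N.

  [0] addr=0xfe blk=31 s=3: MISS | VC []
  [1] addr=0x3d blk=7 s=3: MISS | VC [31]
  [2] addr=0xfd blk=31 s=3: VC-HIT | VC [7]
  [3] addr=0xff blk=31 s=3: L1-HIT | VC [7]
  [4] addr=0xa4 blk=20 s=0: MISS | VC [7]
  [5] addr=0x3c blk=7 s=3: VC-HIT | VC [31]
  [6] addr=0xa5 blk=20 s=0: L1-HIT | VC [31]
  [7] addr=0x3c blk=7 s=3: L1-HIT | VC [31]
  [8] addr=0xc4 blk=24 s=0: MISS | VC [31, 20]
  [9] addr=0x5c blk=11 s=3: MISS | VC [31, 20, 7]
  [10] addr=0xa1 blk=20 s=0: VC-HIT | VC [31, 24, 7]
  [11] addr=0xf8 blk=31 s=3: VC-HIT | VC [11, 24, 7]

MISSES = 5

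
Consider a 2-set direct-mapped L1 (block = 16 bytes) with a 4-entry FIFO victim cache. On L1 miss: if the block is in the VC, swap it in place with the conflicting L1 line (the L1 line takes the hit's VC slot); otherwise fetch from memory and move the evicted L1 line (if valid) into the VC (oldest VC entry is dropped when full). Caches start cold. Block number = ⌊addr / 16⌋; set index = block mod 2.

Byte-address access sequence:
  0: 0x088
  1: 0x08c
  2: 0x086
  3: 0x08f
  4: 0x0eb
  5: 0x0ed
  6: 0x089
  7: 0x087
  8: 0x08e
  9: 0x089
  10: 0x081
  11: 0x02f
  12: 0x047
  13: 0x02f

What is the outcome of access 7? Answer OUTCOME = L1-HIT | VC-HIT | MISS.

OUTCOME = L1-HIT

  [0] addr=0x88 blk=8 s=0: MISS | VC []
  [1] addr=0x8c blk=8 s=0: L1-HIT | VC []
  [2] addr=0x86 blk=8 s=0: L1-HIT | VC []
  [3] addr=0x8f blk=8 s=0: L1-HIT | VC []
  [4] addr=0xeb blk=14 s=0: MISS | VC [8]
  [5] addr=0xed blk=14 s=0: L1-HIT | VC [8]
  [6] addr=0x89 blk=8 s=0: VC-HIT | VC [14]
  [7] addr=0x87 blk=8 s=0: L1-HIT | VC [14]
  [8] addr=0x8e blk=8 s=0: L1-HIT | VC [14]
  [9] addr=0x89 blk=8 s=0: L1-HIT | VC [14]
  [10] addr=0x81 blk=8 s=0: L1-HIT | VC [14]
  [11] addr=0x2f blk=2 s=0: MISS | VC [14, 8]
  [12] addr=0x47 blk=4 s=0: MISS | VC [14, 8, 2]
  [13] addr=0x2f blk=2 s=0: VC-HIT | VC [14, 8, 4]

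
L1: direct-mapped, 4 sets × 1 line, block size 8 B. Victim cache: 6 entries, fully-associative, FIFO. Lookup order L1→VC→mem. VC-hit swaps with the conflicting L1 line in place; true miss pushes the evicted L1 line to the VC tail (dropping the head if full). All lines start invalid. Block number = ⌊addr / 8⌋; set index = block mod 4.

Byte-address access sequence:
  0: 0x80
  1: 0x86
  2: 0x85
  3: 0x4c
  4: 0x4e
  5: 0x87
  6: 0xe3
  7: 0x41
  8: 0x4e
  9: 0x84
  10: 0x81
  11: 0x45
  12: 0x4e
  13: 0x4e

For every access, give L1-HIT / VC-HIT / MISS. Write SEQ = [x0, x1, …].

0: 0x80 (blk 16, set 0) → MISS  vc=[]
1: 0x86 (blk 16, set 0) → L1-HIT  vc=[]
2: 0x85 (blk 16, set 0) → L1-HIT  vc=[]
3: 0x4c (blk 9, set 1) → MISS  vc=[]
4: 0x4e (blk 9, set 1) → L1-HIT  vc=[]
5: 0x87 (blk 16, set 0) → L1-HIT  vc=[]
6: 0xe3 (blk 28, set 0) → MISS  vc=[16]
7: 0x41 (blk 8, set 0) → MISS  vc=[16, 28]
8: 0x4e (blk 9, set 1) → L1-HIT  vc=[16, 28]
9: 0x84 (blk 16, set 0) → VC-HIT  vc=[8, 28]
10: 0x81 (blk 16, set 0) → L1-HIT  vc=[8, 28]
11: 0x45 (blk 8, set 0) → VC-HIT  vc=[16, 28]
12: 0x4e (blk 9, set 1) → L1-HIT  vc=[16, 28]
13: 0x4e (blk 9, set 1) → L1-HIT  vc=[16, 28]

SEQ = [MISS, L1-HIT, L1-HIT, MISS, L1-HIT, L1-HIT, MISS, MISS, L1-HIT, VC-HIT, L1-HIT, VC-HIT, L1-HIT, L1-HIT]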